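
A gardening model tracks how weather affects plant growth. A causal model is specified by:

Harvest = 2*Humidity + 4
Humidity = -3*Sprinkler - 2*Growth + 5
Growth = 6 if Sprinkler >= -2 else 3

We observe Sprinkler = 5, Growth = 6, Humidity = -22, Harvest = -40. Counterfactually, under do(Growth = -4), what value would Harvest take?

Under do(Growth=-4), the mechanism Growth = 6 if Sprinkler >= -2 else 3 is discarded; Growth is fixed at -4.
Humidity = -3*Sprinkler - 2*Growth + 5  [with Sprinkler=5, Growth=-4]  = -2
Harvest = 2*Humidity + 4  [with Humidity=-2]  = 0

0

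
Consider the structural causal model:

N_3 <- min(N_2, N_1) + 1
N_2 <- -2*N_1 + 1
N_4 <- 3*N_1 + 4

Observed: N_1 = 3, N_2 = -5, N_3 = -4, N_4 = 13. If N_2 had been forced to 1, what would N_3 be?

2

The intervention breaks the incoming arrows to N_2: N_2 <- -2*N_1 + 1 no longer applies, and N_2 = 1.
N_3 = min(N_2, N_1) + 1  [with N_2=1, N_1=3]  = 2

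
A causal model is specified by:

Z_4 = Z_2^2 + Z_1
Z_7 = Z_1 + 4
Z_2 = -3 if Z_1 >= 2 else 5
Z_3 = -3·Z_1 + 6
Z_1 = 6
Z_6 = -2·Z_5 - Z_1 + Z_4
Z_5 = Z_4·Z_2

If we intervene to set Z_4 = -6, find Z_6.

-48

Under do(Z_4=-6), the mechanism Z_4 = Z_2^2 + Z_1 is discarded; Z_4 is fixed at -6.
Z_2 = -3 if Z_1 >= 2 else 5  [with Z_1=6]  = -3
Z_5 = Z_4·Z_2  [with Z_4=-6, Z_2=-3]  = 18
Z_6 = -2·Z_5 - Z_1 + Z_4  [with Z_5=18, Z_1=6, Z_4=-6]  = -48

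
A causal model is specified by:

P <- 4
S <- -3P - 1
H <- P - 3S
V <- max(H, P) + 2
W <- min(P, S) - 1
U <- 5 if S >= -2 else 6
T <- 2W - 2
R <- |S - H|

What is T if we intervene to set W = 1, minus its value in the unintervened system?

The intervention breaks the incoming arrows to W: W <- min(P, S) - 1 no longer applies, and W = 1.
T = 2W - 2  [with W=1]  = 0
Without intervention: S = -3P - 1  [with P=4]  = -13; W = min(P, S) - 1  [with P=4, S=-13]  = -14; T = 2W - 2  [with W=-14]  = -30.
Change = 0 − (-30) = 30.

30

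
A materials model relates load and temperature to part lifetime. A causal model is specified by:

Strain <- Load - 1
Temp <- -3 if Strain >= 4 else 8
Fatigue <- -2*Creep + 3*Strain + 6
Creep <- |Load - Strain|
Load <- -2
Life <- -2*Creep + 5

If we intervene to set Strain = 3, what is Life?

-5

Under do(Strain=3), the mechanism Strain <- Load - 1 is discarded; Strain is fixed at 3.
Creep = |Load - Strain|  [with Load=-2, Strain=3]  = 5
Life = -2*Creep + 5  [with Creep=5]  = -5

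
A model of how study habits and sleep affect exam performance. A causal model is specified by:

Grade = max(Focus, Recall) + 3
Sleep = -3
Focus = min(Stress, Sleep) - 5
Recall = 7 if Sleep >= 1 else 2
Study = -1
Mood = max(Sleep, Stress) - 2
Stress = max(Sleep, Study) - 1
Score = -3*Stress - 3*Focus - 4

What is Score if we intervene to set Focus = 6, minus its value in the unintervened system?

-42

Intervening sets Focus = 6 and removes its equation (Focus = min(Stress, Sleep) - 5).
Stress = max(Sleep, Study) - 1  [with Sleep=-3, Study=-1]  = -2
Score = -3*Stress - 3*Focus - 4  [with Stress=-2, Focus=6]  = -16
Without intervention: Stress = max(Sleep, Study) - 1  [with Sleep=-3, Study=-1]  = -2; Focus = min(Stress, Sleep) - 5  [with Stress=-2, Sleep=-3]  = -8; Score = -3*Stress - 3*Focus - 4  [with Stress=-2, Focus=-8]  = 26.
Change = -16 − 26 = -42.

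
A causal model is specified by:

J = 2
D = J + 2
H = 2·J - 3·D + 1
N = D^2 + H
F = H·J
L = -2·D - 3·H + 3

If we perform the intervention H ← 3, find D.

4

Under do(H=3), the mechanism H = 2·J - 3·D + 1 is discarded; H is fixed at 3.
Since D is not a descendant of the intervened variable, it is unaffected.
D = J + 2  [with J=2]  = 4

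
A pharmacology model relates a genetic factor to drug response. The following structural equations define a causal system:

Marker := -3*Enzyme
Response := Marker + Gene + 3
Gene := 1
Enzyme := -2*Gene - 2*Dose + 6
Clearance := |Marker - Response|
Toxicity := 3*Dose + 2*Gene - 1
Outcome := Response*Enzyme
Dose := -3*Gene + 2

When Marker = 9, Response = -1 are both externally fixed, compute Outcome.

The joint intervention fixes Marker = 9, Response = -1, removing each variable's own equation.
Dose = -3*Gene + 2  [with Gene=1]  = -1
Enzyme = -2*Gene - 2*Dose + 6  [with Gene=1, Dose=-1]  = 6
Outcome = Response*Enzyme  [with Response=-1, Enzyme=6]  = -6

-6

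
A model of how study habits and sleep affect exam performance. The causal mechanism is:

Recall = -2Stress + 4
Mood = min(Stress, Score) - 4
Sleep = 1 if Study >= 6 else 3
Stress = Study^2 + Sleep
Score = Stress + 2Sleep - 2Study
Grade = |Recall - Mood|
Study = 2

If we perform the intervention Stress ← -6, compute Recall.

16

The intervention breaks the incoming arrows to Stress: Stress = Study^2 + Sleep no longer applies, and Stress = -6.
Recall = -2Stress + 4  [with Stress=-6]  = 16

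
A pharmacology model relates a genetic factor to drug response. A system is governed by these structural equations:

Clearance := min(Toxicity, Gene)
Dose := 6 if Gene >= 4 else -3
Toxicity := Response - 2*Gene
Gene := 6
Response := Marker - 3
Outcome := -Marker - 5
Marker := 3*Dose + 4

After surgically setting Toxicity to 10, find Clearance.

6

The intervention breaks the incoming arrows to Toxicity: Toxicity := Response - 2*Gene no longer applies, and Toxicity = 10.
Clearance = min(Toxicity, Gene)  [with Toxicity=10, Gene=6]  = 6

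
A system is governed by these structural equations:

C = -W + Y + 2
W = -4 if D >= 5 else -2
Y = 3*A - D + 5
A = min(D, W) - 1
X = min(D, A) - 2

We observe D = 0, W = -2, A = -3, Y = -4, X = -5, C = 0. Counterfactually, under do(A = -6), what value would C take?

-9

The intervention breaks the incoming arrows to A: A = min(D, W) - 1 no longer applies, and A = -6.
W = -4 if D >= 5 else -2  [with D=0]  = -2
Y = 3*A - D + 5  [with A=-6, D=0]  = -13
C = -W + Y + 2  [with W=-2, Y=-13]  = -9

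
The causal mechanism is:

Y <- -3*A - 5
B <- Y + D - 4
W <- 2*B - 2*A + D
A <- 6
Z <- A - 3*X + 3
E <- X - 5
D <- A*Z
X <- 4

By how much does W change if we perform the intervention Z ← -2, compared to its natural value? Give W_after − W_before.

18

do(Z=-2) replaces the equation Z <- A - 3*X + 3 with the constant Z = -2.
Y = -3*A - 5  [with A=6]  = -23
D = A*Z  [with A=6, Z=-2]  = -12
B = Y + D - 4  [with Y=-23, D=-12]  = -39
W = 2*B - 2*A + D  [with B=-39, A=6, D=-12]  = -102
Without intervention: Y = -3*A - 5  [with A=6]  = -23; Z = A - 3*X + 3  [with A=6, X=4]  = -3; D = A*Z  [with A=6, Z=-3]  = -18; B = Y + D - 4  [with Y=-23, D=-18]  = -45; W = 2*B - 2*A + D  [with B=-45, A=6, D=-18]  = -120.
Change = -102 − (-120) = 18.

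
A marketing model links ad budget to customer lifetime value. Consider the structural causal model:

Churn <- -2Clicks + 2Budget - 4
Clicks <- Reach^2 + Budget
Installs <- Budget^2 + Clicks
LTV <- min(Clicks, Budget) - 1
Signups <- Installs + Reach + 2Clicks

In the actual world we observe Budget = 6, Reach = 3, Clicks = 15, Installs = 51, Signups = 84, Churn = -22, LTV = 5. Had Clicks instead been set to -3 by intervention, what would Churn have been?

The intervention breaks the incoming arrows to Clicks: Clicks <- Reach^2 + Budget no longer applies, and Clicks = -3.
Churn = -2Clicks + 2Budget - 4  [with Clicks=-3, Budget=6]  = 14

14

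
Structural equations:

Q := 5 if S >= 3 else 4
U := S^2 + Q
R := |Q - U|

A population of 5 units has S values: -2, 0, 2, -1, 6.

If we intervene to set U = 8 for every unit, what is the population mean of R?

3.8

do(U=8) breaks U's dependence on S. With U=8 fixed, R across the units is 4, 4, 4, 4, 3, mean 3.8.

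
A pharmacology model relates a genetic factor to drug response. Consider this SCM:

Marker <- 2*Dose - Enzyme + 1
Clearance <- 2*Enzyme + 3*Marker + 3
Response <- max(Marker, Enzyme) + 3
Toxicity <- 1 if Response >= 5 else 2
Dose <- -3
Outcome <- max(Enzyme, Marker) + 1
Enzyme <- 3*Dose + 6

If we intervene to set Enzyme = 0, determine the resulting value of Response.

Under do(Enzyme=0), the mechanism Enzyme <- 3*Dose + 6 is discarded; Enzyme is fixed at 0.
Marker = 2*Dose - Enzyme + 1  [with Dose=-3, Enzyme=0]  = -5
Response = max(Marker, Enzyme) + 3  [with Marker=-5, Enzyme=0]  = 3

3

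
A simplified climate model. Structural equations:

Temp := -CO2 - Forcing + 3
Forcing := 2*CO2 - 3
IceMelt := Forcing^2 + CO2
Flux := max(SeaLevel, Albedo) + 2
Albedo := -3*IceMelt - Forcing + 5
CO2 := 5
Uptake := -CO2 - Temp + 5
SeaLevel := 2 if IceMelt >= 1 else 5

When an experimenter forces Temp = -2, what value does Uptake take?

The intervention breaks the incoming arrows to Temp: Temp := -CO2 - Forcing + 3 no longer applies, and Temp = -2.
Uptake = -CO2 - Temp + 5  [with CO2=5, Temp=-2]  = 2

2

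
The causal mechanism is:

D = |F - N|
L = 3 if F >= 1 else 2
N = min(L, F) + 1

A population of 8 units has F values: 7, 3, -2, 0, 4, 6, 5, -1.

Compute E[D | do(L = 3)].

Every unit gets L=3 under the intervention. D values become 3, 1, 1, 1, 0, 2, 1, 1; E[D|do(L=3)] = 1.25.

1.25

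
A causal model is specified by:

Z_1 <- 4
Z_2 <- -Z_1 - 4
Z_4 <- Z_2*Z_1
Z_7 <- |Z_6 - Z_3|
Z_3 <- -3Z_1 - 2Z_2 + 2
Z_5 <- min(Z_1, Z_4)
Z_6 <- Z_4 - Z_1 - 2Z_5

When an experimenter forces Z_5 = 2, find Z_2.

Under do(Z_5=2), the mechanism Z_5 <- min(Z_1, Z_4) is discarded; Z_5 is fixed at 2.
No directed path runs from Z_5 to Z_2, so Z_2 keeps its natural value.
Z_2 = -Z_1 - 4  [with Z_1=4]  = -8

-8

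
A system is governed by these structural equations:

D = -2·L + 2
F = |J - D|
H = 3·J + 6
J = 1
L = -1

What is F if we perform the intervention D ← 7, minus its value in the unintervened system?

3

do(D=7) replaces the equation D = -2·L + 2 with the constant D = 7.
F = |J - D|  [with J=1, D=7]  = 6
Without intervention: D = -2·L + 2  [with L=-1]  = 4; F = |J - D|  [with J=1, D=4]  = 3.
Change = 6 − 3 = 3.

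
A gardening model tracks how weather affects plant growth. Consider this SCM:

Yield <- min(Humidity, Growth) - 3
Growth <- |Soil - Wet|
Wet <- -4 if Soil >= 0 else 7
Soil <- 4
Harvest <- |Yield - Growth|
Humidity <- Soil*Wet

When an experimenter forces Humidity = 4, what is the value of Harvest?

7

Under do(Humidity=4), the mechanism Humidity <- Soil*Wet is discarded; Humidity is fixed at 4.
Wet = -4 if Soil >= 0 else 7  [with Soil=4]  = -4
Growth = |Soil - Wet|  [with Soil=4, Wet=-4]  = 8
Yield = min(Humidity, Growth) - 3  [with Humidity=4, Growth=8]  = 1
Harvest = |Yield - Growth|  [with Yield=1, Growth=8]  = 7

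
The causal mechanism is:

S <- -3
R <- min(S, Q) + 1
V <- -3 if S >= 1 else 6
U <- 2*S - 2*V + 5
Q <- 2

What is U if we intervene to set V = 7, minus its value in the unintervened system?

-2

The intervention breaks the incoming arrows to V: V <- -3 if S >= 1 else 6 no longer applies, and V = 7.
U = 2*S - 2*V + 5  [with S=-3, V=7]  = -15
Without intervention: V = -3 if S >= 1 else 6  [with S=-3]  = 6; U = 2*S - 2*V + 5  [with S=-3, V=6]  = -13.
Change = -15 − (-13) = -2.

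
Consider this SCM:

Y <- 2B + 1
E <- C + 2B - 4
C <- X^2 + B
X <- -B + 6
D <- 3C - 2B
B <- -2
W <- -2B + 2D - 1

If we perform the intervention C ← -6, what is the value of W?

-25

The intervention breaks the incoming arrows to C: C <- X^2 + B no longer applies, and C = -6.
D = 3C - 2B  [with C=-6, B=-2]  = -14
W = -2B + 2D - 1  [with B=-2, D=-14]  = -25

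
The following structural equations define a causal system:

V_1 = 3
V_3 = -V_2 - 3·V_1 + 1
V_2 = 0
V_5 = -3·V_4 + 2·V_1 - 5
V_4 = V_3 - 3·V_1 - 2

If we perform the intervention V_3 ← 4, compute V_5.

do(V_3=4) replaces the equation V_3 = -V_2 - 3·V_1 + 1 with the constant V_3 = 4.
V_4 = V_3 - 3·V_1 - 2  [with V_3=4, V_1=3]  = -7
V_5 = -3·V_4 + 2·V_1 - 5  [with V_4=-7, V_1=3]  = 22

22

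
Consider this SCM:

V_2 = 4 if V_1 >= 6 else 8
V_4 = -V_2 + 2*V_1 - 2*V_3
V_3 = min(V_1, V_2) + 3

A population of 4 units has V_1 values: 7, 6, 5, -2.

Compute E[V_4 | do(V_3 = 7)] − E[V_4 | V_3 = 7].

do(V_3=7) breaks V_3's dependence on V_1. With V_3=7 fixed, V_4 across the units is -4, -6, -12, -26, mean -12.
Conditioning on V_3=7 selects the 2 unit(s) with V_1 ∈ {7, 6}. Their V_4 values: -4, -6. Mean = -5.
Difference = -12 − (-5) = -7.

-7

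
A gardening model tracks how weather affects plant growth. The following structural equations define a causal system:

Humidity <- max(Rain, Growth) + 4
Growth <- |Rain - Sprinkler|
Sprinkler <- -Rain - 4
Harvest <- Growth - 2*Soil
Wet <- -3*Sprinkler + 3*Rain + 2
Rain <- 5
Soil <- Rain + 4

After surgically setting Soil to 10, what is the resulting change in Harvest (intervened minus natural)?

-2

The intervention breaks the incoming arrows to Soil: Soil <- Rain + 4 no longer applies, and Soil = 10.
Sprinkler = -Rain - 4  [with Rain=5]  = -9
Growth = |Rain - Sprinkler|  [with Rain=5, Sprinkler=-9]  = 14
Harvest = Growth - 2*Soil  [with Growth=14, Soil=10]  = -6
Without intervention: Sprinkler = -Rain - 4  [with Rain=5]  = -9; Soil = Rain + 4  [with Rain=5]  = 9; Growth = |Rain - Sprinkler|  [with Rain=5, Sprinkler=-9]  = 14; Harvest = Growth - 2*Soil  [with Growth=14, Soil=9]  = -4.
Change = -6 − (-4) = -2.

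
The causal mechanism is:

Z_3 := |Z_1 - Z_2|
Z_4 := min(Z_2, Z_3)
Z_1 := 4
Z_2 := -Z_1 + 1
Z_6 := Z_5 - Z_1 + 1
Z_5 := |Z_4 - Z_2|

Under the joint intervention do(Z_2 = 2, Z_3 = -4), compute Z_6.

Under do(Z_2 = 2, Z_3 = -4), each intervened variable's structural equation is replaced by its fixed value.
Z_4 = min(Z_2, Z_3)  [with Z_2=2, Z_3=-4]  = -4
Z_5 = |Z_4 - Z_2|  [with Z_4=-4, Z_2=2]  = 6
Z_6 = Z_5 - Z_1 + 1  [with Z_5=6, Z_1=4]  = 3

3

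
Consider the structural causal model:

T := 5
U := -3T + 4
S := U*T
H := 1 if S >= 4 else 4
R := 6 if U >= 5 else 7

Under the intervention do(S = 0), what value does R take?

do(S=0) replaces the equation S := U*T with the constant S = 0.
R is not downstream of the intervention, so its value is determined by the original equations.
U = -3T + 4  [with T=5]  = -11
R = 6 if U >= 5 else 7  [with U=-11]  = 7

7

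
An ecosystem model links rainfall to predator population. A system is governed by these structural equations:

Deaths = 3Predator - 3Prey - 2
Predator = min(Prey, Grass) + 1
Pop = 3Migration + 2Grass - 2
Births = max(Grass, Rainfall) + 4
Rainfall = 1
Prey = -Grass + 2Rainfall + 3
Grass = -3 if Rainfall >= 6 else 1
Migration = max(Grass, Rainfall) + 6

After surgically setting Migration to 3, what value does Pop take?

9

do(Migration=3) replaces the equation Migration = max(Grass, Rainfall) + 6 with the constant Migration = 3.
Grass = -3 if Rainfall >= 6 else 1  [with Rainfall=1]  = 1
Pop = 3Migration + 2Grass - 2  [with Migration=3, Grass=1]  = 9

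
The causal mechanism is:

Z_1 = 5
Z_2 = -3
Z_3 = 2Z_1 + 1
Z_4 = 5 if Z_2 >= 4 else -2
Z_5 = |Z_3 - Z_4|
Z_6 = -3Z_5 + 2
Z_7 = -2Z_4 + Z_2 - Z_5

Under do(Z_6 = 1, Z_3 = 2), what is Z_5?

Under do(Z_6 = 1, Z_3 = 2), each intervened variable's structural equation is replaced by its fixed value.
Z_4 = 5 if Z_2 >= 4 else -2  [with Z_2=-3]  = -2
Z_5 = |Z_3 - Z_4|  [with Z_3=2, Z_4=-2]  = 4

4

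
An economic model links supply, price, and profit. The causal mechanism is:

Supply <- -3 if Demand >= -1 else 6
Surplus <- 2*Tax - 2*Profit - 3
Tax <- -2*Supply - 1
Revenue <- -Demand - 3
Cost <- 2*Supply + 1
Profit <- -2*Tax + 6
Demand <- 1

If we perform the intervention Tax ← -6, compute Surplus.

-51

Under do(Tax=-6), the mechanism Tax <- -2*Supply - 1 is discarded; Tax is fixed at -6.
Profit = -2*Tax + 6  [with Tax=-6]  = 18
Surplus = 2*Tax - 2*Profit - 3  [with Tax=-6, Profit=18]  = -51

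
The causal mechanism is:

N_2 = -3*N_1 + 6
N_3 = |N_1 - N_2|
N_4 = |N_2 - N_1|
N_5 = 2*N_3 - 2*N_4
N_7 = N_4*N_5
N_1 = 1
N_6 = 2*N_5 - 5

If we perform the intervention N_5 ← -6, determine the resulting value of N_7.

-12

Under do(N_5=-6), the mechanism N_5 = 2*N_3 - 2*N_4 is discarded; N_5 is fixed at -6.
N_2 = -3*N_1 + 6  [with N_1=1]  = 3
N_4 = |N_2 - N_1|  [with N_2=3, N_1=1]  = 2
N_7 = N_4*N_5  [with N_4=2, N_5=-6]  = -12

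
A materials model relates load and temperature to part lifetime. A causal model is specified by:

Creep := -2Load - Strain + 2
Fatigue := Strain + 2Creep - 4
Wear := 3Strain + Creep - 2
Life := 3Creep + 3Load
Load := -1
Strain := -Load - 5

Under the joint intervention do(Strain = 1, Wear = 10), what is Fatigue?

Setting Strain = 1, Wear = 10 by intervention discards those variables' equations.
Creep = -2Load - Strain + 2  [with Load=-1, Strain=1]  = 3
Fatigue = Strain + 2Creep - 4  [with Strain=1, Creep=3]  = 3

3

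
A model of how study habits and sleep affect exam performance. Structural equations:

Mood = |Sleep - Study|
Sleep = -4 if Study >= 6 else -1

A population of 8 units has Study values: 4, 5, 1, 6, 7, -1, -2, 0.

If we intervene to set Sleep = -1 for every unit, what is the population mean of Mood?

3.75

The intervention sets Sleep=-1 in all 8 units regardless of Study. Recomputing Mood per unit gives 5, 6, 2, 7, 8, 0, 1, 1; average 3.75.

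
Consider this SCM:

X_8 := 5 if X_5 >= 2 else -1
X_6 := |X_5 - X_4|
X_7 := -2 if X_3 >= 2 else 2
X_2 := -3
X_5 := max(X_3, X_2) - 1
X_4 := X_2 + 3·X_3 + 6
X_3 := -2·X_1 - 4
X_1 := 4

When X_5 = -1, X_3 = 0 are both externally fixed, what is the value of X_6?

The joint intervention fixes X_5 = -1, X_3 = 0, removing each variable's own equation.
X_4 = X_2 + 3·X_3 + 6  [with X_2=-3, X_3=0]  = 3
X_6 = |X_5 - X_4|  [with X_5=-1, X_4=3]  = 4

4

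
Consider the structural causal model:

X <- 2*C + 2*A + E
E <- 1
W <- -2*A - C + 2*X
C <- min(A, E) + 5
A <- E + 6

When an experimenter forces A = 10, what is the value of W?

40

do(A=10) replaces the equation A <- E + 6 with the constant A = 10.
C = min(A, E) + 5  [with A=10, E=1]  = 6
X = 2*C + 2*A + E  [with C=6, A=10, E=1]  = 33
W = -2*A - C + 2*X  [with A=10, C=6, X=33]  = 40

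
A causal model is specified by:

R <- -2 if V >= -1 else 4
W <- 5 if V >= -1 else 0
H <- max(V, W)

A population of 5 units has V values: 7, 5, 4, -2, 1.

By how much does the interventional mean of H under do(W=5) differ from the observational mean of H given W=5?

Every unit gets W=5 under the intervention. H values become 7, 5, 5, 5, 5; E[H|do(W=5)] = 5.4.
E[H|W=5] averages over only the 4 units with W=5 (V = 7, 5, 4, 1): H = 7, 5, 5, 5, mean 5.5.
Difference = 5.4 − 5.5 = -0.1.

-0.1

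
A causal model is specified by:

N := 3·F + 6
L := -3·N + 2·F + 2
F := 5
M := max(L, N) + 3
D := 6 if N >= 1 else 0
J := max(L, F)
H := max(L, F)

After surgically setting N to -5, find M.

30

Under do(N=-5), the mechanism N := 3·F + 6 is discarded; N is fixed at -5.
L = -3·N + 2·F + 2  [with N=-5, F=5]  = 27
M = max(L, N) + 3  [with L=27, N=-5]  = 30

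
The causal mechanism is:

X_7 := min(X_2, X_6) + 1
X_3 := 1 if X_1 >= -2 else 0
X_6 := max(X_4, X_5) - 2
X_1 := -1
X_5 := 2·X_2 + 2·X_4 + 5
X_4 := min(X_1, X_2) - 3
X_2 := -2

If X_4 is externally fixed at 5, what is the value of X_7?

-1

The intervention breaks the incoming arrows to X_4: X_4 := min(X_1, X_2) - 3 no longer applies, and X_4 = 5.
X_5 = 2·X_2 + 2·X_4 + 5  [with X_2=-2, X_4=5]  = 11
X_6 = max(X_4, X_5) - 2  [with X_4=5, X_5=11]  = 9
X_7 = min(X_2, X_6) + 1  [with X_2=-2, X_6=9]  = -1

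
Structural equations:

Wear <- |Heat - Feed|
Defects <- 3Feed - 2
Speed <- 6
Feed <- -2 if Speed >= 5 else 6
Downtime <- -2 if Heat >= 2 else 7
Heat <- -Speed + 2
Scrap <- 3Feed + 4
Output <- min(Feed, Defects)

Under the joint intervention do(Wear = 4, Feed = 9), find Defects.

The joint intervention fixes Wear = 4, Feed = 9, removing each variable's own equation.
Defects = 3Feed - 2  [with Feed=9]  = 25

25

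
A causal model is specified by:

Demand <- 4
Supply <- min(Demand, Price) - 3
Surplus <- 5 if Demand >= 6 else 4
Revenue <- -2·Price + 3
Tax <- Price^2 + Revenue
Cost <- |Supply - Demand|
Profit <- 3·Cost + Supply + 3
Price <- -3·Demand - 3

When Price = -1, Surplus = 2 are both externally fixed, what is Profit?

23

Setting Price = -1, Surplus = 2 by intervention discards those variables' equations.
Supply = min(Demand, Price) - 3  [with Demand=4, Price=-1]  = -4
Cost = |Supply - Demand|  [with Supply=-4, Demand=4]  = 8
Profit = 3·Cost + Supply + 3  [with Cost=8, Supply=-4]  = 23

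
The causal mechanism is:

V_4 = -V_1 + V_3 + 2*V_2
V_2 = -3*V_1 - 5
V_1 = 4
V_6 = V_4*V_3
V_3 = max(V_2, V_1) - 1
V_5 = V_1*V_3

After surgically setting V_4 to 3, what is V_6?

9

Under do(V_4=3), the mechanism V_4 = -V_1 + V_3 + 2*V_2 is discarded; V_4 is fixed at 3.
V_2 = -3*V_1 - 5  [with V_1=4]  = -17
V_3 = max(V_2, V_1) - 1  [with V_2=-17, V_1=4]  = 3
V_6 = V_4*V_3  [with V_4=3, V_3=3]  = 9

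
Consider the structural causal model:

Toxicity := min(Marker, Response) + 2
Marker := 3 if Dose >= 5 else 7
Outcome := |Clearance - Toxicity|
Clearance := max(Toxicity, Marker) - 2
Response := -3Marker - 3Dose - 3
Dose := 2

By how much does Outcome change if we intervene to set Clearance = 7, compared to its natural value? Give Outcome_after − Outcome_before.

2

The intervention breaks the incoming arrows to Clearance: Clearance := max(Toxicity, Marker) - 2 no longer applies, and Clearance = 7.
Marker = 3 if Dose >= 5 else 7  [with Dose=2]  = 7
Response = -3Marker - 3Dose - 3  [with Marker=7, Dose=2]  = -30
Toxicity = min(Marker, Response) + 2  [with Marker=7, Response=-30]  = -28
Outcome = |Clearance - Toxicity|  [with Clearance=7, Toxicity=-28]  = 35
Without intervention: Marker = 3 if Dose >= 5 else 7  [with Dose=2]  = 7; Response = -3Marker - 3Dose - 3  [with Marker=7, Dose=2]  = -30; Toxicity = min(Marker, Response) + 2  [with Marker=7, Response=-30]  = -28; Clearance = max(Toxicity, Marker) - 2  [with Toxicity=-28, Marker=7]  = 5; Outcome = |Clearance - Toxicity|  [with Clearance=5, Toxicity=-28]  = 33.
Change = 35 − 33 = 2.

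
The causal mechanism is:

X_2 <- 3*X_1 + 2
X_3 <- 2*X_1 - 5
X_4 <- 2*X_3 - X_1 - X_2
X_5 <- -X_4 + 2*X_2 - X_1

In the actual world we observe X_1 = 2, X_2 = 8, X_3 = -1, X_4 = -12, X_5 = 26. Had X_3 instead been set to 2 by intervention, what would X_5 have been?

do(X_3=2) replaces the equation X_3 <- 2*X_1 - 5 with the constant X_3 = 2.
X_2 = 3*X_1 + 2  [with X_1=2]  = 8
X_4 = 2*X_3 - X_1 - X_2  [with X_3=2, X_1=2, X_2=8]  = -6
X_5 = -X_4 + 2*X_2 - X_1  [with X_4=-6, X_2=8, X_1=2]  = 20

20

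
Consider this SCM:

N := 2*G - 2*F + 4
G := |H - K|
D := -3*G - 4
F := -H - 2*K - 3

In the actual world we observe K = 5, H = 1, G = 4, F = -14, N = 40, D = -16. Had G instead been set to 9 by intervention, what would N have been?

do(G=9) replaces the equation G := |H - K| with the constant G = 9.
F = -H - 2*K - 3  [with H=1, K=5]  = -14
N = 2*G - 2*F + 4  [with G=9, F=-14]  = 50

50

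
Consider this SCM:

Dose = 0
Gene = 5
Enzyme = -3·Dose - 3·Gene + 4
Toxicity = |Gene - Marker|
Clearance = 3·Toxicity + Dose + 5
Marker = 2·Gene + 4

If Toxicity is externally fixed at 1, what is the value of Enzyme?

-11

do(Toxicity=1) replaces the equation Toxicity = |Gene - Marker| with the constant Toxicity = 1.
Enzyme is not downstream of the intervention, so its value is determined by the original equations.
Enzyme = -3·Dose - 3·Gene + 4  [with Dose=0, Gene=5]  = -11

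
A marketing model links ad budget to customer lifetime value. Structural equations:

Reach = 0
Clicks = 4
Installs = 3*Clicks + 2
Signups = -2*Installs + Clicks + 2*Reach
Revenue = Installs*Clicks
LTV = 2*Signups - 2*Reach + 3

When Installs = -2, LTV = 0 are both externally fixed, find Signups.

8

Setting Installs = -2, LTV = 0 by intervention discards those variables' equations.
Signups = -2*Installs + Clicks + 2*Reach  [with Installs=-2, Clicks=4, Reach=0]  = 8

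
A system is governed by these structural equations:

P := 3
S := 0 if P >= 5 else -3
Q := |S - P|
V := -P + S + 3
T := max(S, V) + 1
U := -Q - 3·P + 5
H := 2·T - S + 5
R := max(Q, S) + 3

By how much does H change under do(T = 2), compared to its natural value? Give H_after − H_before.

Under do(T=2), the mechanism T := max(S, V) + 1 is discarded; T is fixed at 2.
S = 0 if P >= 5 else -3  [with P=3]  = -3
H = 2·T - S + 5  [with T=2, S=-3]  = 12
Without intervention: S = 0 if P >= 5 else -3  [with P=3]  = -3; V = -P + S + 3  [with P=3, S=-3]  = -3; T = max(S, V) + 1  [with S=-3, V=-3]  = -2; H = 2·T - S + 5  [with T=-2, S=-3]  = 4.
Change = 12 − 4 = 8.

8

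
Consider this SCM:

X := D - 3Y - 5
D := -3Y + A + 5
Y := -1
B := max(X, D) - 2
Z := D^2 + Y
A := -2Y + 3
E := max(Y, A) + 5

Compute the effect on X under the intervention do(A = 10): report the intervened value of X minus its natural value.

5

Under do(A=10), the mechanism A := -2Y + 3 is discarded; A is fixed at 10.
D = -3Y + A + 5  [with Y=-1, A=10]  = 18
X = D - 3Y - 5  [with D=18, Y=-1]  = 16
Without intervention: A = -2Y + 3  [with Y=-1]  = 5; D = -3Y + A + 5  [with Y=-1, A=5]  = 13; X = D - 3Y - 5  [with D=13, Y=-1]  = 11.
Change = 16 − 11 = 5.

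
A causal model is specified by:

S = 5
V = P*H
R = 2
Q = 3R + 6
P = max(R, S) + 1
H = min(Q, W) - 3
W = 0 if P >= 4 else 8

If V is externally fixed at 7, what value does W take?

The intervention breaks the incoming arrows to V: V = P*H no longer applies, and V = 7.
W is not downstream of the intervention, so its value is determined by the original equations.
P = max(R, S) + 1  [with R=2, S=5]  = 6
W = 0 if P >= 4 else 8  [with P=6]  = 0

0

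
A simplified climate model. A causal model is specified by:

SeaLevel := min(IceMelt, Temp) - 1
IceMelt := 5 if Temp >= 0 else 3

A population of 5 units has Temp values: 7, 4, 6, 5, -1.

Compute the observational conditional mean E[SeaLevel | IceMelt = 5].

E[SeaLevel|IceMelt=5] averages over only the 4 units with IceMelt=5 (Temp = 7, 4, 6, 5): SeaLevel = 4, 3, 4, 4, mean 3.75.

3.75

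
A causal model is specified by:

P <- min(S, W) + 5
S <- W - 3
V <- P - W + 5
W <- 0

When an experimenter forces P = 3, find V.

The intervention breaks the incoming arrows to P: P <- min(S, W) + 5 no longer applies, and P = 3.
V = P - W + 5  [with P=3, W=0]  = 8

8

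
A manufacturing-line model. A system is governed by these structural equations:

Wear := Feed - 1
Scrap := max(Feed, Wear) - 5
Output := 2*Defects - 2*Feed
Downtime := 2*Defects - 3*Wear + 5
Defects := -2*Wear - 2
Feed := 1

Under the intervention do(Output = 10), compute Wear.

Under do(Output=10), the mechanism Output := 2*Defects - 2*Feed is discarded; Output is fixed at 10.
No directed path runs from Output to Wear, so Wear keeps its natural value.
Wear = Feed - 1  [with Feed=1]  = 0

0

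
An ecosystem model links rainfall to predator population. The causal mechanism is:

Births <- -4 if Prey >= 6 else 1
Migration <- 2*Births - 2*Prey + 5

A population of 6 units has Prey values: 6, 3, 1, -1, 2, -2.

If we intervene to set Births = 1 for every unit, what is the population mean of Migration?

Every unit gets Births=1 under the intervention. Migration values become -5, 1, 5, 9, 3, 11; E[Migration|do(Births=1)] = 4.

4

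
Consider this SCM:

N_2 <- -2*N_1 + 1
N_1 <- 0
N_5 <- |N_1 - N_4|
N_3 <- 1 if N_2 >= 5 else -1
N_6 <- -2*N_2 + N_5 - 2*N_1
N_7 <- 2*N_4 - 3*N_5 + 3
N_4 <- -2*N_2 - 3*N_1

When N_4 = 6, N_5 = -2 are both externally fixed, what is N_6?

-4

The joint intervention fixes N_4 = 6, N_5 = -2, removing each variable's own equation.
N_2 = -2*N_1 + 1  [with N_1=0]  = 1
N_6 = -2*N_2 + N_5 - 2*N_1  [with N_2=1, N_5=-2, N_1=0]  = -4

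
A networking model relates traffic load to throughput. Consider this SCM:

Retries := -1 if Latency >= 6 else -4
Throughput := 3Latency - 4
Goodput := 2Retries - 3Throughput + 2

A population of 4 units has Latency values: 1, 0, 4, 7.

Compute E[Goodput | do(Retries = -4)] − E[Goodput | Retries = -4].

-12

Under do(Retries=-4), Retries's equation is replaced by Retries=-4 for every unit. Per-unit Goodput: -3, 6, -30, -57. Mean = -21.
Conditioning on Retries=-4 selects the 3 unit(s) with Latency ∈ {1, 0, 4}. Their Goodput values: -3, 6, -30. Mean = -9.
Difference = -21 − (-9) = -12.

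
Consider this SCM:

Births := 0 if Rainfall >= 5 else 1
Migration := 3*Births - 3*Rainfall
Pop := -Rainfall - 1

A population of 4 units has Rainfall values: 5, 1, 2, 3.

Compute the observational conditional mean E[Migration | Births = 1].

-3

E[Migration|Births=1] averages over only the 3 units with Births=1 (Rainfall = 1, 2, 3): Migration = 0, -3, -6, mean -3.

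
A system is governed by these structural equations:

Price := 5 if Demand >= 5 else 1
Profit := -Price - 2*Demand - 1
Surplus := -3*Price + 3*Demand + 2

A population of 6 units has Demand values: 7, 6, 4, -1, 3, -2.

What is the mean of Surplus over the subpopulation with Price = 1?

2

E[Surplus|Price=1] averages over only the 4 units with Price=1 (Demand = 4, -1, 3, -2): Surplus = 11, -4, 8, -7, mean 2.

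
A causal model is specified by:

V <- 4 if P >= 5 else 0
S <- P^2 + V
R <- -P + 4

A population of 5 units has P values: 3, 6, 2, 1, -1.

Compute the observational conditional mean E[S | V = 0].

E[S|V=0] averages over only the 4 units with V=0 (P = 3, 2, 1, -1): S = 9, 4, 1, 1, mean 3.75.

3.75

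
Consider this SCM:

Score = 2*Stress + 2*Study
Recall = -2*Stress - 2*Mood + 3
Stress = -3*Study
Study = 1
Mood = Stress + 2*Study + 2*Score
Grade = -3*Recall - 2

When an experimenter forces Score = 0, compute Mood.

The intervention breaks the incoming arrows to Score: Score = 2*Stress + 2*Study no longer applies, and Score = 0.
Stress = -3*Study  [with Study=1]  = -3
Mood = Stress + 2*Study + 2*Score  [with Stress=-3, Study=1, Score=0]  = -1

-1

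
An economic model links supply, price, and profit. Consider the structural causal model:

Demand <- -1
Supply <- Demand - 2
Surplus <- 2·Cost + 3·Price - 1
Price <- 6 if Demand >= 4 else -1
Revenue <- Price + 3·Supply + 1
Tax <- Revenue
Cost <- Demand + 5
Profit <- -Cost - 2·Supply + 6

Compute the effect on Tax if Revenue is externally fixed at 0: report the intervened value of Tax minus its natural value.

9

The intervention breaks the incoming arrows to Revenue: Revenue <- Price + 3·Supply + 1 no longer applies, and Revenue = 0.
Tax = Revenue  [with Revenue=0]  = 0
Without intervention: Price = 6 if Demand >= 4 else -1  [with Demand=-1]  = -1; Supply = Demand - 2  [with Demand=-1]  = -3; Revenue = Price + 3·Supply + 1  [with Price=-1, Supply=-3]  = -9; Tax = Revenue  [with Revenue=-9]  = -9.
Change = 0 − (-9) = 9.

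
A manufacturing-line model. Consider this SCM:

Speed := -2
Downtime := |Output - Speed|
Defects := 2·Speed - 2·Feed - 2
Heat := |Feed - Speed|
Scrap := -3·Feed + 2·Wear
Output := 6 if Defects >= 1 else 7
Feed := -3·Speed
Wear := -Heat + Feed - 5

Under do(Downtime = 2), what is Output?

7

Intervening sets Downtime = 2 and removes its equation (Downtime := |Output - Speed|).
Since Output is not a descendant of the intervened variable, it is unaffected.
Feed = -3·Speed  [with Speed=-2]  = 6
Defects = 2·Speed - 2·Feed - 2  [with Speed=-2, Feed=6]  = -18
Output = 6 if Defects >= 1 else 7  [with Defects=-18]  = 7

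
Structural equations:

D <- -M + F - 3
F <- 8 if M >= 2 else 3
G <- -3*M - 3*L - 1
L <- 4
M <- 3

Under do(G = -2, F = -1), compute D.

The joint intervention fixes G = -2, F = -1, removing each variable's own equation.
D = -M + F - 3  [with M=3, F=-1]  = -7

-7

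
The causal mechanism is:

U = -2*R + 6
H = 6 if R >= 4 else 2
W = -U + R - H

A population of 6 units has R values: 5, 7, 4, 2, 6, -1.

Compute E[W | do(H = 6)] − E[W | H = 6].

do(H=6) breaks H's dependence on R. With H=6 fixed, W across the units is 3, 9, 0, -6, 6, -15, mean -0.5.
Observing H=6 restricts to units where H's equation naturally yields 6: R ∈ {5, 7, 4, 6}. In that subpopulation W = 3, 9, 0, 6, mean 4.5.
Difference = -0.5 − 4.5 = -5.

-5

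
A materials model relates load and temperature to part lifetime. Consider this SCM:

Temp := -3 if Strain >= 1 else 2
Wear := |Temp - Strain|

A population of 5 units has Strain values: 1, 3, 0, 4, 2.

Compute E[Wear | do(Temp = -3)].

do(Temp=-3) breaks Temp's dependence on Strain. With Temp=-3 fixed, Wear across the units is 4, 6, 3, 7, 5, mean 5.

5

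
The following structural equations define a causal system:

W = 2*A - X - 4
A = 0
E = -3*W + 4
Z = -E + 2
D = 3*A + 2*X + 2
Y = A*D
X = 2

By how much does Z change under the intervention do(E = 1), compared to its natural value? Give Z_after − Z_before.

21

The intervention breaks the incoming arrows to E: E = -3*W + 4 no longer applies, and E = 1.
Z = -E + 2  [with E=1]  = 1
Without intervention: W = 2*A - X - 4  [with A=0, X=2]  = -6; E = -3*W + 4  [with W=-6]  = 22; Z = -E + 2  [with E=22]  = -20.
Change = 1 − (-20) = 21.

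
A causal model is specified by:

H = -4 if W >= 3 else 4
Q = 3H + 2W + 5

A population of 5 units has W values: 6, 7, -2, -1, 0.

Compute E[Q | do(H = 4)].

21

The intervention sets H=4 in all 5 units regardless of W. Recomputing Q per unit gives 29, 31, 13, 15, 17; average 21.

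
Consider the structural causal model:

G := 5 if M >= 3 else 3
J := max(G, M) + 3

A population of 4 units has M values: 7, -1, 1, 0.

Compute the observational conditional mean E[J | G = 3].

E[J|G=3] averages over only the 3 units with G=3 (M = -1, 1, 0): J = 6, 6, 6, mean 6.

6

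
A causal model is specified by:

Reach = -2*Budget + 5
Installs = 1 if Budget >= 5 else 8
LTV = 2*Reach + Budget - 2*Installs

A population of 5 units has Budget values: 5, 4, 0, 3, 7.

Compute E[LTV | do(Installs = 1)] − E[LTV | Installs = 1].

The intervention sets Installs=1 in all 5 units regardless of Budget. Recomputing LTV per unit gives -7, -4, 8, -1, -13; average -3.4.
E[LTV|Installs=1] averages over only the 2 units with Installs=1 (Budget = 5, 7): LTV = -7, -13, mean -10.
Difference = -3.4 − (-10) = 6.6.

6.6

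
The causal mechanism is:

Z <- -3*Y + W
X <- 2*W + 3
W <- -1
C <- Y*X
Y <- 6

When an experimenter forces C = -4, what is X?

Under do(C=-4), the mechanism C <- Y*X is discarded; C is fixed at -4.
Since X is not a descendant of the intervened variable, it is unaffected.
X = 2*W + 3  [with W=-1]  = 1

1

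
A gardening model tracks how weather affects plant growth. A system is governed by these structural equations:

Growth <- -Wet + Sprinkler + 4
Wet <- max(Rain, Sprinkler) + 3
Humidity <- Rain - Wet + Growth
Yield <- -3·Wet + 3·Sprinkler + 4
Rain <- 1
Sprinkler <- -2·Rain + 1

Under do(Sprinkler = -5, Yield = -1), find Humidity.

Setting Sprinkler = -5, Yield = -1 by intervention discards those variables' equations.
Wet = max(Rain, Sprinkler) + 3  [with Rain=1, Sprinkler=-5]  = 4
Growth = -Wet + Sprinkler + 4  [with Wet=4, Sprinkler=-5]  = -5
Humidity = Rain - Wet + Growth  [with Rain=1, Wet=4, Growth=-5]  = -8

-8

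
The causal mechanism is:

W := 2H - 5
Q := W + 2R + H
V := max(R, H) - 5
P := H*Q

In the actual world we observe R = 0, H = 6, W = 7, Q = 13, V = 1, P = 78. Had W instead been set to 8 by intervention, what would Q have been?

14

The intervention breaks the incoming arrows to W: W := 2H - 5 no longer applies, and W = 8.
Q = W + 2R + H  [with W=8, R=0, H=6]  = 14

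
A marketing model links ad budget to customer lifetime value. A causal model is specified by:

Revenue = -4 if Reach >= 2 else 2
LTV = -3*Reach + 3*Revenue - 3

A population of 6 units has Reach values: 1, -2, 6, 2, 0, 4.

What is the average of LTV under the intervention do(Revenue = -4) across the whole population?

Under do(Revenue=-4), Revenue's equation is replaced by Revenue=-4 for every unit. Per-unit LTV: -18, -9, -33, -21, -15, -27. Mean = -20.5.

-20.5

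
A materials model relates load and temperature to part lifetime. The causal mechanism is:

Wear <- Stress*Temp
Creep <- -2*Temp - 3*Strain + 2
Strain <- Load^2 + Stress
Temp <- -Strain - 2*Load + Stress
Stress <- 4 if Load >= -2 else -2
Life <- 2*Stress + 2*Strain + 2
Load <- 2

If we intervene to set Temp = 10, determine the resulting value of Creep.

Intervening sets Temp = 10 and removes its equation (Temp <- -Strain - 2*Load + Stress).
Stress = 4 if Load >= -2 else -2  [with Load=2]  = 4
Strain = Load^2 + Stress  [with Load=2, Stress=4]  = 8
Creep = -2*Temp - 3*Strain + 2  [with Temp=10, Strain=8]  = -42

-42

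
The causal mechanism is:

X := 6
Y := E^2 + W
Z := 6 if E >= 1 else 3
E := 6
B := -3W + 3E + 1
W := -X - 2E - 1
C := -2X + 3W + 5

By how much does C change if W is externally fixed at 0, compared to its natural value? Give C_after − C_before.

57

The intervention breaks the incoming arrows to W: W := -X - 2E - 1 no longer applies, and W = 0.
C = -2X + 3W + 5  [with X=6, W=0]  = -7
Without intervention: W = -X - 2E - 1  [with X=6, E=6]  = -19; C = -2X + 3W + 5  [with X=6, W=-19]  = -64.
Change = -7 − (-64) = 57.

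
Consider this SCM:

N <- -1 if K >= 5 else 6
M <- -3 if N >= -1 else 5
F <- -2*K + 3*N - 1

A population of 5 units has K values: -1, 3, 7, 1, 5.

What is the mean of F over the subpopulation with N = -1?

-16

E[F|N=-1] averages over only the 2 units with N=-1 (K = 7, 5): F = -18, -14, mean -16.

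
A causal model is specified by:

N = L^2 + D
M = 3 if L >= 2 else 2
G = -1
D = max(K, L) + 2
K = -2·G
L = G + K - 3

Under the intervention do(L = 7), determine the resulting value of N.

The intervention breaks the incoming arrows to L: L = G + K - 3 no longer applies, and L = 7.
K = -2·G  [with G=-1]  = 2
D = max(K, L) + 2  [with K=2, L=7]  = 9
N = L^2 + D  [with L=7, D=9]  = 58

58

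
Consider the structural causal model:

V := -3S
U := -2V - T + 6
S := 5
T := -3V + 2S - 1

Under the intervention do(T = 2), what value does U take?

34

The intervention breaks the incoming arrows to T: T := -3V + 2S - 1 no longer applies, and T = 2.
V = -3S  [with S=5]  = -15
U = -2V - T + 6  [with V=-15, T=2]  = 34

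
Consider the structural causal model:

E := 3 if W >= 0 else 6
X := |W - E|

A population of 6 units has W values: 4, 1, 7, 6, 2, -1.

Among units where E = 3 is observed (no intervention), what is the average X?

2.2

Observing E=3 restricts to units where E's equation naturally yields 3: W ∈ {4, 1, 7, 6, 2}. In that subpopulation X = 1, 2, 4, 3, 1, mean 2.2.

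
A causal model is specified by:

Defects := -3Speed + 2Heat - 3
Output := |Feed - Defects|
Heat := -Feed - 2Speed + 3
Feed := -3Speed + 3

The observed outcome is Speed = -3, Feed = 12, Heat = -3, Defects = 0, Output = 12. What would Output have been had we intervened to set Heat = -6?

18

do(Heat=-6) replaces the equation Heat := -Feed - 2Speed + 3 with the constant Heat = -6.
Feed = -3Speed + 3  [with Speed=-3]  = 12
Defects = -3Speed + 2Heat - 3  [with Speed=-3, Heat=-6]  = -6
Output = |Feed - Defects|  [with Feed=12, Defects=-6]  = 18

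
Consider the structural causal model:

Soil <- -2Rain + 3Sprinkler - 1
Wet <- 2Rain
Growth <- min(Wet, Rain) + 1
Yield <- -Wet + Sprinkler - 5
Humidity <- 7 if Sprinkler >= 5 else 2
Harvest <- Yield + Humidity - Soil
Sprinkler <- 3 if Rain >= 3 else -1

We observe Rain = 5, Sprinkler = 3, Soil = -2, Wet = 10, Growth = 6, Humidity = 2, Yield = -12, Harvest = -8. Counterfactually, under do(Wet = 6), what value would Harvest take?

-4

do(Wet=6) replaces the equation Wet <- 2Rain with the constant Wet = 6.
Sprinkler = 3 if Rain >= 3 else -1  [with Rain=5]  = 3
Soil = -2Rain + 3Sprinkler - 1  [with Rain=5, Sprinkler=3]  = -2
Humidity = 7 if Sprinkler >= 5 else 2  [with Sprinkler=3]  = 2
Yield = -Wet + Sprinkler - 5  [with Wet=6, Sprinkler=3]  = -8
Harvest = Yield + Humidity - Soil  [with Yield=-8, Humidity=2, Soil=-2]  = -4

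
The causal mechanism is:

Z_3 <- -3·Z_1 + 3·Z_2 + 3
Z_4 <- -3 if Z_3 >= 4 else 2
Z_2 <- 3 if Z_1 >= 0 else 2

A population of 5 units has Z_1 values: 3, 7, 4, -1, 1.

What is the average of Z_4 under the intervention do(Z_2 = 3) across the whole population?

0

Every unit gets Z_2=3 under the intervention. Z_4 values become 2, 2, 2, -3, -3; E[Z_4|do(Z_2=3)] = 0.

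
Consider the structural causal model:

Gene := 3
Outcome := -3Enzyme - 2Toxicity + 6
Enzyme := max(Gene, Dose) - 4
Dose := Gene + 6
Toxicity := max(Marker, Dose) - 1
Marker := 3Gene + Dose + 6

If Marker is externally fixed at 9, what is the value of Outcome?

Under do(Marker=9), the mechanism Marker := 3Gene + Dose + 6 is discarded; Marker is fixed at 9.
Dose = Gene + 6  [with Gene=3]  = 9
Enzyme = max(Gene, Dose) - 4  [with Gene=3, Dose=9]  = 5
Toxicity = max(Marker, Dose) - 1  [with Marker=9, Dose=9]  = 8
Outcome = -3Enzyme - 2Toxicity + 6  [with Enzyme=5, Toxicity=8]  = -25

-25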